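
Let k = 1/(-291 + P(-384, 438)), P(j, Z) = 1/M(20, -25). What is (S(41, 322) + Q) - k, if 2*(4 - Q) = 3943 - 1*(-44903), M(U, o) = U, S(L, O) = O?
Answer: -140220423/5819 ≈ -24097.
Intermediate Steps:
Q = -24419 (Q = 4 - (3943 - 1*(-44903))/2 = 4 - (3943 + 44903)/2 = 4 - ½*48846 = 4 - 24423 = -24419)
P(j, Z) = 1/20
k = -20/5819 (k = 1/(-291 + 1/20) = 1/(-5819/20) = -20/5819 ≈ -0.0034370)
(S(41, 322) + Q) - k = (322 - 24419) - 1*(-20/5819) = -24097 + 20/5819 = -140220423/5819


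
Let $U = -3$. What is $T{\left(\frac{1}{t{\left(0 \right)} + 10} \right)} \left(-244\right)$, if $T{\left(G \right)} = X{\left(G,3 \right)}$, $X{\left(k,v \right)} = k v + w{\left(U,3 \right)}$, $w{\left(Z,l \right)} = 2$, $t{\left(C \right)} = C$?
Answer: $- \frac{2806}{5} \approx -561.2$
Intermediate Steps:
$X{\left(k,v \right)} = 2 + k v$ ($X{\left(k,v \right)} = k v + 2 = 2 + k v$)
$T{\left(G \right)} = 2 + 3 G$ ($T{\left(G \right)} = 2 + G 3 = 2 + 3 G$)
$T{\left(\frac{1}{t{\left(0 \right)} + 10} \right)} \left(-244\right) = \left(2 + \frac{3}{0 + 10}\right) \left(-244\right) = \left(2 + \frac{3}{10}\right) \left(-244\right) = \frac{23}{10} \left(-244\right) = - \frac{2806}{5}$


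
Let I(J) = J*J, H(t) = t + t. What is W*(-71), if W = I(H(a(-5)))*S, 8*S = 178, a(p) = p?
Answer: -157975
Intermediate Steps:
S = 89/4 (S = (⅛)*178 = 89/4 ≈ 22.250)
H(t) = 2*t
I(J) = J²
W = 2225 (W = (2*(-5))²*(89/4) = (-10)²*(89/4) = 100*(89/4) = 2225)
W*(-71) = 2225*(-71) = -157975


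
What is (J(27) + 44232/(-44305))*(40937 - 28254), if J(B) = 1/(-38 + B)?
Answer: -612078121/44305 ≈ -13815.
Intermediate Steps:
(J(27) + 44232/(-44305))*(40937 - 28254) = (1/(-38 + 27) + 44232/(-44305))*(40937 - 28254) = (1/(-11) + 44232*(-1/44305))*12683 = (-1/11 - 44232/44305)*12683 = -530857/487355*12683 = -612078121/44305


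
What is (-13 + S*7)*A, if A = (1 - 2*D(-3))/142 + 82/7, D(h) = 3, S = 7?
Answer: 208962/497 ≈ 420.45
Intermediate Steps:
A = 11609/994 (A = (1 - 2*3)/142 + 82/7 = (1 - 6)*(1/142) + 82*(⅐) = -5*1/142 + 82/7 = -5/142 + 82/7 = 11609/994 ≈ 11.679)
(-13 + S*7)*A = (-13 + 7*7)*(11609/994) = (-13 + 49)*(11609/994) = 36*(11609/994) = 208962/497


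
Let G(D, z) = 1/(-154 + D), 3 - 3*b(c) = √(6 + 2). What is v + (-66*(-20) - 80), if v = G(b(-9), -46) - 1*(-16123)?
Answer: 3657913922/210673 + 6*√2/210673 ≈ 17363.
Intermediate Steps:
b(c) = 1 - 2*√2/3 (b(c) = 1 - √(6 + 2)/3 = 1 - 2*√2/3)
v = 16123 + 1/(-153 - 2*√2/3) (v = 1/(-154 + (1 - 2*√2/3)) - 1*(-16123) = 1/(-153 - 2*√2/3) + 16123 = 16123 + 1/(-153 - 2*√2/3) ≈ 16123.)
v + (-66*(-20) - 80) = (3396679402/210673 + 6*√2/210673) + (-66*(-20) - 80) = (3396679402/210673 + 6*√2/210673) + (1320 - 80) = (3396679402/210673 + 6*√2/210673) + 1240 = 3657913922/210673 + 6*√2/210673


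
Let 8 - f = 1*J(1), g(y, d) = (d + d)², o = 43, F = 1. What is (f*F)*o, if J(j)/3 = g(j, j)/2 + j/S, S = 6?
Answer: 129/2 ≈ 64.500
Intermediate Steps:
g(y, d) = 4*d² (g(y, d) = (2*d)² = 4*d²)
J(j) = j/2 + 6*j² (J(j) = 3*((4*j²)/2 + j/6) = 3*((4*j²)*(½) + j*(⅙)) = 3*(2*j² + j/6) = j/2 + 6*j²)
f = 3/2 (f = 8 - (½)*1*(1 + 12*1) = 8 - (½)*1*(1 + 12) = 8 - (½)*1*13 = 8 - 13/2 = 3/2 ≈ 1.5000)
(f*F)*o = ((3/2)*1)*43 = (3/2)*43 = 129/2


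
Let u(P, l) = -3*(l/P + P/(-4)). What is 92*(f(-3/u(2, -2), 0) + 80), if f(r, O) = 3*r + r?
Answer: 21344/3 ≈ 7114.7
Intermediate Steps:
u(P, l) = 3*P/4 - 3*l/P (u(P, l) = -3*(l/P + P*(-¼)) = -3*(l/P - P/4) = -3*(-P/4 + l/P) = 3*P/4 - 3*l/P)
f(r, O) = 4*r
92*(f(-3/u(2, -2), 0) + 80) = 92*(4*(-3/((¾)*2 - 3*(-2)/2)) + 80) = 92*(4*(-3/(3/2 - 3*(-2)*½)) + 80) = 92*(4*(-3/(3/2 + 3)) + 80) = 92*(4*(-3/9/2) + 80) = 92*(4*(-3*2/9) + 80) = 92*(4*(-⅔) + 80) = 92*(-8/3 + 80) = 92*(232/3) = 21344/3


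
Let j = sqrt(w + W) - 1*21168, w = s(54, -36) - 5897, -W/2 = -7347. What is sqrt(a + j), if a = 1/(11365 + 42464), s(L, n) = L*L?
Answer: sqrt(-6815064032851 + 321951249*sqrt(11713))/17943 ≈ 145.12*I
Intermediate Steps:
W = 14694 (W = -2*(-7347) = 14694)
s(L, n) = L**2
w = -2981 (w = 54**2 - 5897 = 2916 - 5897 = -2981)
j = -21168 + sqrt(11713) (j = sqrt(-2981 + 14694) - 1*21168 = sqrt(11713) - 21168 = -21168 + sqrt(11713) ≈ -21060.)
a = 1/53829 ≈ 1.8577e-5
sqrt(a + j) = sqrt(1/53829 + (-21168 + sqrt(11713))) = sqrt(-1139452271/53829 + sqrt(11713))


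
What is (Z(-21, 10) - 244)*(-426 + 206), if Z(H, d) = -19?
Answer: 57860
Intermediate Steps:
(Z(-21, 10) - 244)*(-426 + 206) = (-19 - 244)*(-426 + 206) = -263*(-220) = 57860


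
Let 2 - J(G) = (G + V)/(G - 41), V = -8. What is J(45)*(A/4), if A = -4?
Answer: 29/4 ≈ 7.2500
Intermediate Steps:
J(G) = 2 - (-8 + G)/(-41 + G) (J(G) = 2 - (G - 8)/(G - 41) = 2 - (-8 + G)/(-41 + G))
J(45)*(A/4) = ((-74 + 45)/(-41 + 45))*(-4/4) = (-29/4)*(-4*¼) = ((¼)*(-29))*(-1) = -29/4*(-1) = 29/4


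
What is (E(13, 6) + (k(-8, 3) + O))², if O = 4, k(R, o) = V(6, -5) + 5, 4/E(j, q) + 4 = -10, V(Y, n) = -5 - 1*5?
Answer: 81/49 ≈ 1.6531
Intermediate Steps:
V(Y, n) = -10 (V(Y, n) = -5 - 5 = -10)
E(j, q) = -2/7 (E(j, q) = 4/(-4 - 10) = 4/(-14) = 4*(-1/14) = -2/7)
k(R, o) = -5 (k(R, o) = -10 + 5 = -5)
(E(13, 6) + (k(-8, 3) + O))² = (-2/7 + (-5 + 4))² = (-2/7 - 1)² = (-9/7)² = 81/49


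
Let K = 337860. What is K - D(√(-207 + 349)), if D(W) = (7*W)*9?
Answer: 337860 - 63*√142 ≈ 3.3711e+5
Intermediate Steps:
D(W) = 63*W
K - D(√(-207 + 349)) = 337860 - 63*√(-207 + 349) = 337860 - 63*√142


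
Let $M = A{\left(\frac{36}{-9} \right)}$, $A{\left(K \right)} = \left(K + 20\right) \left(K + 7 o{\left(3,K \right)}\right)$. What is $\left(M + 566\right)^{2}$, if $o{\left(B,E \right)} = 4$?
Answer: $902500$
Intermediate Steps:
$A{\left(K \right)} = \left(20 + K\right) \left(28 + K\right)$ ($A{\left(K \right)} = \left(K + 20\right) \left(K + 7 \cdot 4\right) = \left(20 + K\right) \left(K + 28\right) = \left(20 + K\right) \left(28 + K\right)$)
$M = 384$ ($M = 560 + \left(\frac{36}{-9}\right)^{2} + 48 \frac{36}{-9} = 560 + \left(36 \left(- \frac{1}{9}\right)\right)^{2} + 48 \cdot 36 \left(- \frac{1}{9}\right) = 560 + \left(-4\right)^{2} + 48 \left(-4\right) = 560 + 16 - 192 = 384$)
$\left(M + 566\right)^{2} = \left(384 + 566\right)^{2} = 950^{2} = 902500$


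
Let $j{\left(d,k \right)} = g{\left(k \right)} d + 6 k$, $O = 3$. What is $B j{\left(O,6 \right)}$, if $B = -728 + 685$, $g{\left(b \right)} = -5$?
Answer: $-903$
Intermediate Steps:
$j{\left(d,k \right)} = - 5 d + 6 k$
$B = -43$
$B j{\left(O,6 \right)} = - 43 \left(\left(-5\right) 3 + 6 \cdot 6\right) = - 43 \left(-15 + 36\right) = \left(-43\right) 21 = -903$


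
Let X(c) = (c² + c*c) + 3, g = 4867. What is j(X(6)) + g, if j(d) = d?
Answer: 4942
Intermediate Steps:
X(c) = 3 + 2*c² (X(c) = (c² + c²) + 3 = 2*c² + 3 = 3 + 2*c²)
j(X(6)) + g = (3 + 2*6²) + 4867 = (3 + 2*36) + 4867 = (3 + 72) + 4867 = 75 + 4867 = 4942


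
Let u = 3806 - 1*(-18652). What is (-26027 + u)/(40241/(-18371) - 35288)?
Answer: 65566099/648316089 ≈ 0.10113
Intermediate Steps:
u = 22458 (u = 3806 + 18652 = 22458)
(-26027 + u)/(40241/(-18371) - 35288) = (-26027 + 22458)/(40241/(-18371) - 35288) = -3569/(40241*(-1/18371) - 35288) = -3569/(-40241/18371 - 35288) = -3569/(-648316089/18371) = -3569*(-18371/648316089) = 65566099/648316089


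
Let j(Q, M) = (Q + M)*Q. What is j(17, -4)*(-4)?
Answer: -884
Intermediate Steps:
j(Q, M) = Q*(M + Q) (j(Q, M) = (M + Q)*Q = Q*(M + Q))
j(17, -4)*(-4) = (17*(-4 + 17))*(-4) = (17*13)*(-4) = 221*(-4) = -884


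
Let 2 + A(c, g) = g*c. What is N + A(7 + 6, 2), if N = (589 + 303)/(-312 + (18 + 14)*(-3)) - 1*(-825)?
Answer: 86375/102 ≈ 846.81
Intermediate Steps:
A(c, g) = -2 + c*g (A(c, g) = -2 + g*c = -2 + c*g)
N = 83927/102 (N = 892/(-312 + 32*(-3)) + 825 = 892/(-312 - 96) + 825 = 892/(-408) + 825 = 892*(-1/408) + 825 = -223/102 + 825 = 83927/102 ≈ 822.81)
N + A(7 + 6, 2) = 83927/102 + (-2 + (7 + 6)*2) = 83927/102 + (-2 + 13*2) = 83927/102 + (-2 + 26) = 83927/102 + 24 = 86375/102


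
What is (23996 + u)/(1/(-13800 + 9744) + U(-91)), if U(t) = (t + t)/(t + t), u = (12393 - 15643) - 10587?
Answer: 41204904/4055 ≈ 10162.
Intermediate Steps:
u = -13837 (u = -3250 - 10587 = -13837)
U(t) = 1 (U(t) = (2*t)/((2*t)) = (2*t)*(1/(2*t)) = 1)
(23996 + u)/(1/(-13800 + 9744) + U(-91)) = (23996 - 13837)/(1/(-13800 + 9744) + 1) = 10159/(1/(-4056) + 1) = 10159/(-1/4056 + 1) = 10159/(4055/4056) = 10159*(4056/4055) = 41204904/4055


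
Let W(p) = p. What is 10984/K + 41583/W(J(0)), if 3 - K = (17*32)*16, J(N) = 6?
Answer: 120582593/17402 ≈ 6929.2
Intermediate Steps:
K = -8701 (K = 3 - 17*32*16 = 3 - 544*16 = 3 - 1*8704 = 3 - 8704 = -8701)
10984/K + 41583/W(J(0)) = 10984/(-8701) + 41583/6 = 10984*(-1/8701) + 41583*(⅙) = -10984/8701 + 13861/2 = 120582593/17402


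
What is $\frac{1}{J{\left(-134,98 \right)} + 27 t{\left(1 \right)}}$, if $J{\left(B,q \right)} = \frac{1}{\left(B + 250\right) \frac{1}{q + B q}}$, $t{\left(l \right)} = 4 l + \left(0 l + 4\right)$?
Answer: $\frac{58}{6011} \approx 0.009649$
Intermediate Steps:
$t{\left(l \right)} = 4 + 4 l$ ($t{\left(l \right)} = 4 l + \left(0 + 4\right) = 4 l + 4 = 4 + 4 l$)
$J{\left(B,q \right)} = \frac{q + B q}{250 + B}$ ($J{\left(B,q \right)} = \frac{1}{\left(250 + B\right) \frac{1}{q + B q}} = \frac{1}{\frac{1}{q + B q} \left(250 + B\right)} = \frac{q + B q}{250 + B}$)
$\frac{1}{J{\left(-134,98 \right)} + 27 t{\left(1 \right)}} = \frac{1}{\frac{98 \left(1 - 134\right)}{250 - 134} + 27 \left(4 + 4 \cdot 1\right)} = \frac{1}{98 \cdot \frac{1}{116} \left(-133\right) + 27 \left(4 + 4\right)} = \frac{1}{98 \cdot \frac{1}{116} \left(-133\right) + 27 \cdot 8} = \frac{1}{- \frac{6517}{58} + 216} = \frac{1}{\frac{6011}{58}} = \frac{58}{6011}$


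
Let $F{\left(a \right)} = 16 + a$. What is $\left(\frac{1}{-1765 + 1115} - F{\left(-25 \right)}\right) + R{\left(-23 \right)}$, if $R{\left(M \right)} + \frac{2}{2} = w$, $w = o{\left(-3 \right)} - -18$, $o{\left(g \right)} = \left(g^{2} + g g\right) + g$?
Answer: $\frac{26649}{650} \approx 40.998$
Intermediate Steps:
$o{\left(g \right)} = g + 2 g^{2}$ ($o{\left(g \right)} = \left(g^{2} + g^{2}\right) + g = 2 g^{2} + g = g + 2 g^{2}$)
$w = 33$ ($w = - 3 \left(1 + 2 \left(-3\right)\right) - -18 = - 3 \left(1 - 6\right) + 18 = \left(-3\right) \left(-5\right) + 18 = 15 + 18 = 33$)
$R{\left(M \right)} = 32$ ($R{\left(M \right)} = -1 + 33 = 32$)
$\left(\frac{1}{-1765 + 1115} - F{\left(-25 \right)}\right) + R{\left(-23 \right)} = \left(\frac{1}{-1765 + 1115} - \left(16 - 25\right)\right) + 32 = \left(\frac{1}{-650} - -9\right) + 32 = \left(- \frac{1}{650} + 9\right) + 32 = \frac{5849}{650} + 32 = \frac{26649}{650}$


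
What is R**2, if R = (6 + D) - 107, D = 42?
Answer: 3481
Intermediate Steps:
R = -59 (R = (6 + 42) - 107 = 48 - 107 = -59)
R**2 = (-59)**2 = 3481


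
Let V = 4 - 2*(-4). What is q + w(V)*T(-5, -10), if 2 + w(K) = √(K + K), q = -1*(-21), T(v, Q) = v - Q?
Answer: 11 + 10*√6 ≈ 35.495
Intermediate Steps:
q = 21
V = 12 (V = 4 + 8 = 12)
w(K) = -2 + √2*√K (w(K) = -2 + √(K + K) = -2 + √(2*K) = -2 + √2*√K)
q + w(V)*T(-5, -10) = 21 + (-2 + √2*√12)*(-5 - 1*(-10)) = 21 + (-2 + √2*(2*√3))*(-5 + 10) = 21 + (-2 + 2*√6)*5 = 21 + (-10 + 10*√6) = 11 + 10*√6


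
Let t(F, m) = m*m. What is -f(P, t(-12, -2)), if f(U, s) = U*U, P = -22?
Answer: -484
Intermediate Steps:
t(F, m) = m²
f(U, s) = U²
-f(P, t(-12, -2)) = -1*(-22)² = -1*484 = -484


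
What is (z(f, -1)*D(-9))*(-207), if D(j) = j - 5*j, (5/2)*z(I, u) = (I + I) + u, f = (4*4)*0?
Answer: 14904/5 ≈ 2980.8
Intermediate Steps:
f = 0 (f = 16*0 = 0)
z(I, u) = 2*u/5 + 4*I/5 (z(I, u) = 2*((I + I) + u)/5 = 2*(2*I + u)/5 = 2*(u + 2*I)/5 = 2*u/5 + 4*I/5)
D(j) = -4*j
(z(f, -1)*D(-9))*(-207) = (((⅖)*(-1) + (⅘)*0)*(-4*(-9)))*(-207) = ((-⅖ + 0)*36)*(-207) = -⅖*36*(-207) = -72/5*(-207) = 14904/5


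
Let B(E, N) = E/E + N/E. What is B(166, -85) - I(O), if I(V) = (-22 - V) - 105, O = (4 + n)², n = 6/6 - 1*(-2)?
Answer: 29297/166 ≈ 176.49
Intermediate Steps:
n = 3 (n = 6*(⅙) + 2 = 1 + 2 = 3)
B(E, N) = 1 + N/E
O = 49 (O = (4 + 3)² = 7² = 49)
I(V) = -127 - V
B(166, -85) - I(O) = (166 - 85)/166 - (-127 - 1*49) = (1/166)*81 - (-127 - 49) = 81/166 - 1*(-176) = 81/166 + 176 = 29297/166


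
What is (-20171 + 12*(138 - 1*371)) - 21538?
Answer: -44505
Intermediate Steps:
(-20171 + 12*(138 - 1*371)) - 21538 = (-20171 + 12*(138 - 371)) - 21538 = (-20171 + 12*(-233)) - 21538 = (-20171 - 2796) - 21538 = -22967 - 21538 = -44505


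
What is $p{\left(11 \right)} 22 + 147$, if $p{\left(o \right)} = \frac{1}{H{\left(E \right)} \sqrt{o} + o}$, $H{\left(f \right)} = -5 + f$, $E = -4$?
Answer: $\frac{5134}{35} - \frac{9 \sqrt{11}}{35} \approx 145.83$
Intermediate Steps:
$p{\left(o \right)} = \frac{1}{o - 9 \sqrt{o}}$ ($p{\left(o \right)} = \frac{1}{\left(-5 - 4\right) \sqrt{o} + o} = \frac{1}{- 9 \sqrt{o} + o} = \frac{1}{o - 9 \sqrt{o}}$)
$p{\left(11 \right)} 22 + 147 = \frac{1}{11 - 9 \sqrt{11}} \cdot 22 + 147 = \frac{22}{11 - 9 \sqrt{11}} + 147 = 147 + \frac{22}{11 - 9 \sqrt{11}}$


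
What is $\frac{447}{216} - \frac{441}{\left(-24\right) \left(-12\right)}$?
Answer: $\frac{155}{288} \approx 0.53819$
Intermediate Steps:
$\frac{447}{216} - \frac{441}{\left(-24\right) \left(-12\right)} = 447 \cdot \frac{1}{216} - \frac{441}{288} = \frac{149}{72} - \frac{49}{32} = \frac{155}{288}$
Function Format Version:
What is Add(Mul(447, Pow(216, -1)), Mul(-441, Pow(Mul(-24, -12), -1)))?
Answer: Rational(155, 288) ≈ 0.53819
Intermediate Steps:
Add(Mul(447, Pow(216, -1)), Mul(-441, Pow(Mul(-24, -12), -1))) = Add(Mul(447, Rational(1, 216)), Mul(-441, Pow(288, -1))) = Add(Rational(149, 72), Mul(-441, Rational(1, 288))) = Add(Rational(149, 72), Rational(-49, 32)) = Rational(155, 288)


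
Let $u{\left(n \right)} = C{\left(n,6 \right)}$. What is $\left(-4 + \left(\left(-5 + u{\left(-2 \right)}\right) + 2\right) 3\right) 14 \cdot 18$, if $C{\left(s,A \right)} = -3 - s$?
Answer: $-4032$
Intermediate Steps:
$u{\left(n \right)} = -3 - n$
$\left(-4 + \left(\left(-5 + u{\left(-2 \right)}\right) + 2\right) 3\right) 14 \cdot 18 = \left(-4 + \left(\left(-5 - 1\right) + 2\right) 3\right) 14 \cdot 18 = \left(-4 + \left(-6 + 2\right) 3\right) 14 \cdot 18 = \left(-4 - 12\right) 14 \cdot 18 = \left(-16\right) 14 \cdot 18 = \left(-224\right) 18 = -4032$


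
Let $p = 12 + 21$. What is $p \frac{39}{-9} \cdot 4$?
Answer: $-572$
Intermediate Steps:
$p = 33$
$p \frac{39}{-9} \cdot 4 = 33 \frac{39}{-9} \cdot 4 = 33 \cdot 39 \left(- \frac{1}{9}\right) 4 = 33 \left(- \frac{13}{3}\right) 4 = \left(-143\right) 4 = -572$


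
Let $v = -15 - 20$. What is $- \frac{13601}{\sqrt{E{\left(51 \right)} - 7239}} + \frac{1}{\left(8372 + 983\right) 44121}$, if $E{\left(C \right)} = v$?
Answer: $\frac{1}{412751955} + \frac{13601 i \sqrt{7274}}{7274} \approx 2.4228 \cdot 10^{-9} + 159.47 i$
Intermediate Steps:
$v = -35$
$E{\left(C \right)} = -35$
$- \frac{13601}{\sqrt{E{\left(51 \right)} - 7239}} + \frac{1}{\left(8372 + 983\right) 44121} = - \frac{13601}{\sqrt{-35 - 7239}} + \frac{1}{\left(8372 + 983\right) 44121} = - \frac{13601}{\sqrt{-7274}} + \frac{1}{9355} \cdot \frac{1}{44121} = - \frac{13601}{i \sqrt{7274}} + \frac{1}{9355} \cdot \frac{1}{44121} = - 13601 \left(- \frac{i \sqrt{7274}}{7274}\right) + \frac{1}{412751955} = \frac{13601 i \sqrt{7274}}{7274} + \frac{1}{412751955} = \frac{1}{412751955} + \frac{13601 i \sqrt{7274}}{7274}$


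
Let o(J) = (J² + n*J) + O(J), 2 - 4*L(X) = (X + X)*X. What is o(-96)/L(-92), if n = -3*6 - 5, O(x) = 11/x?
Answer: -84361/31248 ≈ -2.6997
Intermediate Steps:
n = -23 (n = -18 - 5 = -23)
L(X) = ½ - X²/2 (L(X) = ½ - (X + X)*X/4 = ½ - 2*X*X/4 = ½ - X²/2)
o(J) = J² - 23*J + 11/J (o(J) = (J² - 23*J) + 11/J = J² - 23*J + 11/J)
o(-96)/L(-92) = ((11 + (-96)²*(-23 - 96))/(-96))/(½ - ½*(-92)²) = (-(11 + 9216*(-119))/96)/(½ - ½*8464) = (-(11 - 1096704)/96)/(½ - 4232) = (-1/96*(-1096693))/(-8463/2) = (1096693/96)*(-2/8463) = -84361/31248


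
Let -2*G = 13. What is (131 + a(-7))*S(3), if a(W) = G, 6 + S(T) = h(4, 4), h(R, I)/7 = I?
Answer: 2739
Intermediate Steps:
h(R, I) = 7*I
G = -13/2 (G = -1/2*13 = -13/2 ≈ -6.5000)
S(T) = 22 (S(T) = -6 + 7*4 = -6 + 28 = 22)
a(W) = -13/2
(131 + a(-7))*S(3) = (131 - 13/2)*22 = (249/2)*22 = 2739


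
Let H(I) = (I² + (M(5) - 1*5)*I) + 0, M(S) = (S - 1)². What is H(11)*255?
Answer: 61710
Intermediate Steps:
M(S) = (-1 + S)²
H(I) = I² + 11*I (H(I) = (I² + ((-1 + 5)² - 1*5)*I) + 0 = (I² + (4² - 5)*I) + 0 = (I² + (16 - 5)*I) + 0 = (I² + 11*I) + 0 = I² + 11*I)
H(11)*255 = (11*(11 + 11))*255 = (11*22)*255 = 242*255 = 61710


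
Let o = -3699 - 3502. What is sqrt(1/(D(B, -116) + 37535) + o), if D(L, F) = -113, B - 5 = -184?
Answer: I*sqrt(124497829302)/4158 ≈ 84.859*I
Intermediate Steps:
B = -179 (B = 5 - 184 = -179)
o = -7201
sqrt(1/(D(B, -116) + 37535) + o) = sqrt(1/(-113 + 37535) - 7201) = sqrt(1/37422 - 7201) = sqrt(-269475821/37422) = I*sqrt(124497829302)/4158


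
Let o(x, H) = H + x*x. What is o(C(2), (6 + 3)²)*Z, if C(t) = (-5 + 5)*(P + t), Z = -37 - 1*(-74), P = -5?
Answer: 2997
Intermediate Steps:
Z = 37 (Z = -37 + 74 = 37)
C(t) = 0 (C(t) = (-5 + 5)*(-5 + t) = 0*(-5 + t) = 0)
o(x, H) = H + x²
o(C(2), (6 + 3)²)*Z = ((6 + 3)² + 0²)*37 = (9² + 0)*37 = (81 + 0)*37 = 81*37 = 2997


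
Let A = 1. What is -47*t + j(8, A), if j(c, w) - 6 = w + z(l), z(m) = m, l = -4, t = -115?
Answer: 5408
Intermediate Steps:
j(c, w) = 2 + w (j(c, w) = 6 + (w - 4) = 6 + (-4 + w) = 2 + w)
-47*t + j(8, A) = -47*(-115) + (2 + 1) = 5405 + 3 = 5408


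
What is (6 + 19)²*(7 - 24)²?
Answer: 180625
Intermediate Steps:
(6 + 19)²*(7 - 24)² = 25²*(-17)² = 625*289 = 180625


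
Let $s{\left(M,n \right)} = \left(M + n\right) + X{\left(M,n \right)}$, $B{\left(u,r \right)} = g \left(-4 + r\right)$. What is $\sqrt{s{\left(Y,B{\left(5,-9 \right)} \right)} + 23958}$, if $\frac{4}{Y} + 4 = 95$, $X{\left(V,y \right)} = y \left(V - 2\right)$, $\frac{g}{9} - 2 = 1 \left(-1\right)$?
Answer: $\frac{\sqrt{199322851}}{91} \approx 155.14$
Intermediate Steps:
$g = 9$ ($g = 18 + 9 \cdot 1 \left(-1\right) = 18 + 9 \left(-1\right) = 18 - 9 = 9$)
$X{\left(V,y \right)} = y \left(-2 + V\right)$
$Y = \frac{4}{91}$ ($Y = \frac{4}{-4 + 95} = \frac{4}{91} \approx 0.043956$)
$B{\left(u,r \right)} = -36 + 9 r$ ($B{\left(u,r \right)} = 9 \left(-4 + r\right) = -36 + 9 r$)
$s{\left(M,n \right)} = M + n + n \left(-2 + M\right)$ ($s{\left(M,n \right)} = \left(M + n\right) + n \left(-2 + M\right) = M + n + n \left(-2 + M\right)$)
$\sqrt{s{\left(Y,B{\left(5,-9 \right)} \right)} + 23958} = \sqrt{\left(\frac{4}{91} - \left(-36 + 9 \left(-9\right)\right) + \frac{4 \left(-36 + 9 \left(-9\right)\right)}{91}\right) + 23958} = \sqrt{\left(\frac{4}{91} - \left(-36 - 81\right) + \frac{4 \left(-36 - 81\right)}{91}\right) + 23958} = \sqrt{\left(\frac{4}{91} - -117 + \frac{4}{91} \left(-117\right)\right) + 23958} = \sqrt{\left(\frac{4}{91} + 117 - \frac{36}{7}\right) + 23958} = \sqrt{\frac{10183}{91} + 23958} = \sqrt{\frac{2190361}{91}} = \frac{\sqrt{199322851}}{91}$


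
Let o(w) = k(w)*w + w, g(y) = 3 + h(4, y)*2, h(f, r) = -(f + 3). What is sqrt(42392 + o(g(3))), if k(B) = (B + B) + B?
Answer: 2*sqrt(10686) ≈ 206.75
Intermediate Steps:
h(f, r) = -3 - f (h(f, r) = -(3 + f) = -3 - f)
k(B) = 3*B (k(B) = 2*B + B = 3*B)
g(y) = -11 (g(y) = 3 + (-3 - 1*4)*2 = 3 + (-3 - 4)*2 = 3 - 7*2 = 3 - 14 = -11)
o(w) = w + 3*w**2 (o(w) = (3*w)*w + w = 3*w**2 + w = w + 3*w**2)
sqrt(42392 + o(g(3))) = sqrt(42392 - 11*(1 + 3*(-11))) = sqrt(42392 - 11*(1 - 33)) = sqrt(42392 - 11*(-32)) = sqrt(42392 + 352) = sqrt(42744) = 2*sqrt(10686)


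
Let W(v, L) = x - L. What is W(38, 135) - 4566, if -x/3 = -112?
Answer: -4365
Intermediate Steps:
x = 336 (x = -3*(-112) = 336)
W(v, L) = 336 - L
W(38, 135) - 4566 = (336 - 1*135) - 4566 = (336 - 135) - 4566 = 201 - 4566 = -4365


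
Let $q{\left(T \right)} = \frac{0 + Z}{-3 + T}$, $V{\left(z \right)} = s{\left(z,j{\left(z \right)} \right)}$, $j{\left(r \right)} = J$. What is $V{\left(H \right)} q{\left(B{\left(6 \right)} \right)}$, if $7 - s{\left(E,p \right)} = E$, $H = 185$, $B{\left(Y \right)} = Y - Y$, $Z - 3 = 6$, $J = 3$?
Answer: $534$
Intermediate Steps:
$Z = 9$ ($Z = 3 + 6 = 9$)
$B{\left(Y \right)} = 0$
$j{\left(r \right)} = 3$
$s{\left(E,p \right)} = 7 - E$
$V{\left(z \right)} = 7 - z$
$q{\left(T \right)} = \frac{9}{-3 + T}$ ($q{\left(T \right)} = \frac{0 + 9}{-3 + T} = \frac{9}{-3 + T}$)
$V{\left(H \right)} q{\left(B{\left(6 \right)} \right)} = \left(7 - 185\right) \frac{9}{-3 + 0} = \left(7 - 185\right) \frac{9}{-3} = - 178 \cdot 9 \left(- \frac{1}{3}\right) = \left(-178\right) \left(-3\right) = 534$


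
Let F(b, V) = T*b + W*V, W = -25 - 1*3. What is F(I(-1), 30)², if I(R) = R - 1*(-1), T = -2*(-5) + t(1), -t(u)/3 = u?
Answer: 705600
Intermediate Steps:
W = -28 (W = -25 - 3 = -28)
t(u) = -3*u
T = 7 (T = -2*(-5) - 3*1 = 10 - 3 = 7)
I(R) = 1 + R (I(R) = R + 1 = 1 + R)
F(b, V) = -28*V + 7*b (F(b, V) = 7*b - 28*V = -28*V + 7*b)
F(I(-1), 30)² = (-28*30 + 7*(1 - 1))² = (-840 + 7*0)² = (-840 + 0)² = (-840)² = 705600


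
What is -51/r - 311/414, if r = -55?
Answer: 4009/22770 ≈ 0.17606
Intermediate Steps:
-51/r - 311/414 = -51/(-55) - 311/414 = -51*(-1/55) - 311*1/414 = 51/55 - 311/414 = 4009/22770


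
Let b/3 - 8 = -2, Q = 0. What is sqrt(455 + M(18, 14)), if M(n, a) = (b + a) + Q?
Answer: sqrt(487) ≈ 22.068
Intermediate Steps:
b = 18 (b = 24 + 3*(-2) = 24 - 6 = 18)
M(n, a) = 18 + a (M(n, a) = (18 + a) + 0 = 18 + a)
sqrt(455 + M(18, 14)) = sqrt(455 + (18 + 14)) = sqrt(455 + 32) = sqrt(487)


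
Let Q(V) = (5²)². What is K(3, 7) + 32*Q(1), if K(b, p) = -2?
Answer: 19998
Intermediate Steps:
Q(V) = 625 (Q(V) = 25² = 625)
K(3, 7) + 32*Q(1) = -2 + 32*625 = -2 + 20000 = 19998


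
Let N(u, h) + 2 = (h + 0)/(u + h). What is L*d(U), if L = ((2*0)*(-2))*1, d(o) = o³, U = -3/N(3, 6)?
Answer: 0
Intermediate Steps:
N(u, h) = -2 + h/(h + u) (N(u, h) = -2 + (h + 0)/(u + h) = -2 + h/(h + u))
U = 9/4 (U = -3*(6 + 3)/(-1*6 - 2*3) = -3*9/(-6 - 6) = -3/((⅑)*(-12)) = -3/(-4/3) = -3*(-¾) = 9/4 ≈ 2.2500)
L = 0 (L = (0*(-2))*1 = 0*1 = 0)
L*d(U) = 0*(9/4)³ = 0*(729/64) = 0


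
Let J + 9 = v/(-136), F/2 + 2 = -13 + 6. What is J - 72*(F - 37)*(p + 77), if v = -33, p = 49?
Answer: 67857369/136 ≈ 4.9895e+5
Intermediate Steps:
F = -18 (F = -4 + 2*(-13 + 6) = -4 + 2*(-7) = -4 - 14 = -18)
J = -1191/136 (J = -9 - 33/(-136) = -9 - 33*(-1/136) = -9 + 33/136 = -1191/136 ≈ -8.7574)
J - 72*(F - 37)*(p + 77) = -1191/136 - 72*(-18 - 37)*(49 + 77) = -1191/136 - (-3960)*126 = -1191/136 - 72*(-6930) = -1191/136 + 498960 = 67857369/136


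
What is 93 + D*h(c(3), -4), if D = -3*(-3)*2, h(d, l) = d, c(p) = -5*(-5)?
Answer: 543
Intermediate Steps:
c(p) = 25
D = 18 (D = 9*2 = 18)
93 + D*h(c(3), -4) = 93 + 18*25 = 93 + 450 = 543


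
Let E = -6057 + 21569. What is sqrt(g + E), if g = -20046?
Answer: I*sqrt(4534) ≈ 67.335*I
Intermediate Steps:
E = 15512
sqrt(g + E) = sqrt(-20046 + 15512) = sqrt(-4534) = I*sqrt(4534)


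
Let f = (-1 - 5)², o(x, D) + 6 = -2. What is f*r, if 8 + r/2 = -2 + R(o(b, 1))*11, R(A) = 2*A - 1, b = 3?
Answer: -14184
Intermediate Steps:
o(x, D) = -8 (o(x, D) = -6 - 2 = -8)
R(A) = -1 + 2*A
f = 36 (f = (-6)² = 36)
r = -394 (r = -16 + 2*(-2 + (-1 + 2*(-8))*11) = -16 + 2*(-2 + (-1 - 16)*11) = -16 + 2*(-2 - 17*11) = -16 + 2*(-2 - 187) = -16 + 2*(-189) = -16 - 378 = -394)
f*r = 36*(-394) = -14184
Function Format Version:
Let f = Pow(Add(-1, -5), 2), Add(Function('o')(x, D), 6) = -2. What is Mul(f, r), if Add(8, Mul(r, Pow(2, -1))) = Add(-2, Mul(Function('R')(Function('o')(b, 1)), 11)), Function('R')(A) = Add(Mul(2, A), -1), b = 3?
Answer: -14184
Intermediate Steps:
Function('o')(x, D) = -8 (Function('o')(x, D) = Add(-6, -2) = -8)
Function('R')(A) = Add(-1, Mul(2, A))
f = 36 (f = Pow(-6, 2) = 36)
r = -394 (r = Add(-16, Mul(2, Add(-2, Mul(Add(-1, Mul(2, -8)), 11)))) = Add(-16, Mul(2, Add(-2, Mul(Add(-1, -16), 11)))) = Add(-16, Mul(2, Add(-2, Mul(-17, 11)))) = Add(-16, Mul(2, Add(-2, -187))) = Add(-16, Mul(2, -189)) = Add(-16, -378) = -394)
Mul(f, r) = Mul(36, -394) = -14184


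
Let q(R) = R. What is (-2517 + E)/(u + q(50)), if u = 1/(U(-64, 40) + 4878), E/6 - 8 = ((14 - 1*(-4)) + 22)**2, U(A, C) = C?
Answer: 11690086/81967 ≈ 142.62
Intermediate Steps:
E = 9648 (E = 48 + 6*((14 - 1*(-4)) + 22)**2 = 48 + 6*((14 + 4) + 22)**2 = 48 + 6*(18 + 22)**2 = 48 + 6*40**2 = 48 + 6*1600 = 48 + 9600 = 9648)
u = 1/4918 (u = 1/(40 + 4878) = 1/4918 ≈ 0.00020333)
(-2517 + E)/(u + q(50)) = (-2517 + 9648)/(1/4918 + 50) = 7131/(245901/4918) = 7131*(4918/245901) = 11690086/81967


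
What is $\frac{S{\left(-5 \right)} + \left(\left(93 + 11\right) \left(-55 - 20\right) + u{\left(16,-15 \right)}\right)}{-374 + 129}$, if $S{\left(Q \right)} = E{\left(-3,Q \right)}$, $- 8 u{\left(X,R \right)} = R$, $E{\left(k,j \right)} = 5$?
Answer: $\frac{12469}{392} \approx 31.809$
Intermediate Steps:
$u{\left(X,R \right)} = - \frac{R}{8}$
$S{\left(Q \right)} = 5$
$\frac{S{\left(-5 \right)} + \left(\left(93 + 11\right) \left(-55 - 20\right) + u{\left(16,-15 \right)}\right)}{-374 + 129} = \frac{5 + \left(\left(93 + 11\right) \left(-55 - 20\right) - - \frac{15}{8}\right)}{-374 + 129} = \frac{5 + \left(104 \left(-75\right) + \frac{15}{8}\right)}{-245} = \left(5 + \left(-7800 + \frac{15}{8}\right)\right) \left(- \frac{1}{245}\right) = \left(5 - \frac{62385}{8}\right) \left(- \frac{1}{245}\right) = \left(- \frac{62345}{8}\right) \left(- \frac{1}{245}\right) = \frac{12469}{392}$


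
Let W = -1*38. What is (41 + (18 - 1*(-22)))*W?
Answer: -3078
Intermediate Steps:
W = -38
(41 + (18 - 1*(-22)))*W = (41 + (18 - 1*(-22)))*(-38) = (41 + (18 + 22))*(-38) = (41 + 40)*(-38) = 81*(-38) = -3078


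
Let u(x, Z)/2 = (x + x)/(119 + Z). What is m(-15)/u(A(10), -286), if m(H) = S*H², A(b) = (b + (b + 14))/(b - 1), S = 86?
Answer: -14541525/68 ≈ -2.1385e+5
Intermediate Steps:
A(b) = (14 + 2*b)/(-1 + b) (A(b) = (b + (14 + b))/(-1 + b) = (14 + 2*b)/(-1 + b))
m(H) = 86*H²
u(x, Z) = 4*x/(119 + Z) (u(x, Z) = 2*((x + x)/(119 + Z)) = 2*((2*x)/(119 + Z)) = 2*(2*x/(119 + Z)) = 4*x/(119 + Z))
m(-15)/u(A(10), -286) = (86*(-15)²)/((4*(2*(7 + 10)/(-1 + 10))/(119 - 286))) = (86*225)/((4*(2*17/9)/(-167))) = 19350/((4*(2*(⅑)*17)*(-1/167))) = 19350/((4*(34/9)*(-1/167))) = 19350/(-136/1503) = 19350*(-1503/136) = -14541525/68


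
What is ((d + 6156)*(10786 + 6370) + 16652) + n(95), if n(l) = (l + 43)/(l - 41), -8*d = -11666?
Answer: 1175820548/9 ≈ 1.3065e+8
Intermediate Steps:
d = 5833/4 (d = -⅛*(-11666) = 5833/4 ≈ 1458.3)
n(l) = (43 + l)/(-41 + l)
((d + 6156)*(10786 + 6370) + 16652) + n(95) = ((5833/4 + 6156)*(10786 + 6370) + 16652) + (43 + 95)/(-41 + 95) = ((30457/4)*17156 + 16652) + 138/54 = (130630073 + 16652) + (1/54)*138 = 130646725 + 23/9 = 1175820548/9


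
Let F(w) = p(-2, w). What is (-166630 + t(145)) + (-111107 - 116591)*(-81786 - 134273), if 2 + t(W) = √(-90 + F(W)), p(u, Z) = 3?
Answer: 49196035550 + I*√87 ≈ 4.9196e+10 + 9.3274*I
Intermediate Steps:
F(w) = 3
t(W) = -2 + I*√87 (t(W) = -2 + √(-90 + 3) = -2 + √(-87) = -2 + I*√87)
(-166630 + t(145)) + (-111107 - 116591)*(-81786 - 134273) = (-166630 + (-2 + I*√87)) + (-111107 - 116591)*(-81786 - 134273) = (-166632 + I*√87) - 227698*(-216059) = (-166632 + I*√87) + 49196202182 = 49196035550 + I*√87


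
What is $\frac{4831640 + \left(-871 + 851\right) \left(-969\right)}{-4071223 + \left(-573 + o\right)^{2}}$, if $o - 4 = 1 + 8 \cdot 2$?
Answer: $- \frac{4851020}{3766519} \approx -1.2879$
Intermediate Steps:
$o = 21$ ($o = 4 + \left(1 + 8 \cdot 2\right) = 4 + \left(1 + 16\right) = 4 + 17 = 21$)
$\frac{4831640 + \left(-871 + 851\right) \left(-969\right)}{-4071223 + \left(-573 + o\right)^{2}} = \frac{4831640 + \left(-871 + 851\right) \left(-969\right)}{-4071223 + \left(-573 + 21\right)^{2}} = \frac{4831640 - -19380}{-4071223 + \left(-552\right)^{2}} = \frac{4831640 + 19380}{-4071223 + 304704} = \frac{4851020}{-3766519} = 4851020 \left(- \frac{1}{3766519}\right) = - \frac{4851020}{3766519}$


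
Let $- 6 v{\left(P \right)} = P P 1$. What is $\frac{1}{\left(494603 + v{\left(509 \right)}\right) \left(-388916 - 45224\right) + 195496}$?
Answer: $- \frac{3}{587941540102} \approx -5.1026 \cdot 10^{-12}$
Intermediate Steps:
$v{\left(P \right)} = - \frac{P^{2}}{6}$ ($v{\left(P \right)} = - \frac{P P 1}{6} = - \frac{P^{2} \cdot 1}{6} = - \frac{P^{2}}{6}$)
$\frac{1}{\left(494603 + v{\left(509 \right)}\right) \left(-388916 - 45224\right) + 195496} = \frac{1}{\left(494603 - \frac{509^{2}}{6}\right) \left(-388916 - 45224\right) + 195496} = \frac{1}{\left(494603 - \frac{259081}{6}\right) \left(-434140\right) + 195496} = \frac{1}{\frac{2708537}{6} \left(-434140\right) + 195496} = \frac{1}{- \frac{587942126590}{3} + 195496} = \frac{1}{- \frac{587941540102}{3}} = - \frac{3}{587941540102}$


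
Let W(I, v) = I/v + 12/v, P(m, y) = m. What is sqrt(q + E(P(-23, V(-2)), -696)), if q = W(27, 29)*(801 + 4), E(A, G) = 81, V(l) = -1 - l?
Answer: 4*sqrt(61161)/29 ≈ 34.111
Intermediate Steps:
W(I, v) = 12/v + I/v
q = 31395/29 (q = ((12 + 27)/29)*(801 + 4) = ((1/29)*39)*805 = (39/29)*805 = 31395/29 ≈ 1082.6)
sqrt(q + E(P(-23, V(-2)), -696)) = sqrt(31395/29 + 81) = sqrt(33744/29) = 4*sqrt(61161)/29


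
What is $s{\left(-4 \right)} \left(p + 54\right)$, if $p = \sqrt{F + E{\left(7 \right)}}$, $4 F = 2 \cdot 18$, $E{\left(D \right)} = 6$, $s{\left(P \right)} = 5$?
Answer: $270 + 5 \sqrt{15} \approx 289.36$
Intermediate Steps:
$F = 9$ ($F = \frac{2 \cdot 18}{4} = \frac{1}{4} \cdot 36 = 9$)
$p = \sqrt{15}$ ($p = \sqrt{9 + 6} = \sqrt{15} \approx 3.873$)
$s{\left(-4 \right)} \left(p + 54\right) = 5 \left(\sqrt{15} + 54\right) = 5 \left(54 + \sqrt{15}\right) = 270 + 5 \sqrt{15}$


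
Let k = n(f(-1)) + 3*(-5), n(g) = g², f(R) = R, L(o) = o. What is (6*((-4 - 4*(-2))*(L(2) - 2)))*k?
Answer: 0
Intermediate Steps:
k = -14 (k = (-1)² + 3*(-5) = 1 - 15 = -14)
(6*((-4 - 4*(-2))*(L(2) - 2)))*k = (6*((-4 - 4*(-2))*(2 - 2)))*(-14) = (6*((-4 + 8)*0))*(-14) = (6*(4*0))*(-14) = (6*0)*(-14) = 0*(-14) = 0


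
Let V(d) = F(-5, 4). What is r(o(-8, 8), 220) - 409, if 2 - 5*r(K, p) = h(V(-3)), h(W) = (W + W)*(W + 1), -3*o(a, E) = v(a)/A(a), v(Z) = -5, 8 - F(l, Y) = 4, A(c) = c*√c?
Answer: -2083/5 ≈ -416.60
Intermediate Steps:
A(c) = c^(3/2)
F(l, Y) = 4 (F(l, Y) = 8 - 1*4 = 8 - 4 = 4)
V(d) = 4
o(a, E) = 5/(3*a^(3/2)) (o(a, E) = -(-5)/(3*(a^(3/2))) = -(-5)/(3*a^(3/2)) = 5/(3*a^(3/2)))
h(W) = 2*W*(1 + W) (h(W) = (2*W)*(1 + W) = 2*W*(1 + W))
r(K, p) = -38/5 (r(K, p) = ⅖ - 2*4*(1 + 4)/5 = ⅖ - 2*4*5/5 = ⅖ - ⅕*40 = ⅖ - 8 = -38/5)
r(o(-8, 8), 220) - 409 = -38/5 - 409 = -2083/5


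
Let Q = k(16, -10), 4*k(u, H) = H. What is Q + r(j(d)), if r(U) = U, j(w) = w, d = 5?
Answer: 5/2 ≈ 2.5000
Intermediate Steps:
k(u, H) = H/4
Q = -5/2 (Q = (¼)*(-10) = -5/2 ≈ -2.5000)
Q + r(j(d)) = -5/2 + 5 = 5/2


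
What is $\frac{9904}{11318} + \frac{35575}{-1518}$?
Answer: $- \frac{193801789}{8590362} \approx -22.56$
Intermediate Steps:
$\frac{9904}{11318} + \frac{35575}{-1518} = 9904 \cdot \frac{1}{11318} + 35575 \left(- \frac{1}{1518}\right) = \frac{4952}{5659} - \frac{35575}{1518} = - \frac{193801789}{8590362}$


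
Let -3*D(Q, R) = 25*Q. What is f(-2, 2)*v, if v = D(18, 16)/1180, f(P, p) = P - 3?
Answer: 75/118 ≈ 0.63559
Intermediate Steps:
f(P, p) = -3 + P
D(Q, R) = -25*Q/3
v = -15/118 (v = -25/3*18/1180 = -150*1/1180 = -15/118 ≈ -0.12712)
f(-2, 2)*v = (-3 - 2)*(-15/118) = -5*(-15/118) = 75/118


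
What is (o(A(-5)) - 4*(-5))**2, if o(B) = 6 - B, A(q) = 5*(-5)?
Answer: 2601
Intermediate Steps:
A(q) = -25
(o(A(-5)) - 4*(-5))**2 = ((6 - 1*(-25)) - 4*(-5))**2 = ((6 + 25) + 20)**2 = (31 + 20)**2 = 51**2 = 2601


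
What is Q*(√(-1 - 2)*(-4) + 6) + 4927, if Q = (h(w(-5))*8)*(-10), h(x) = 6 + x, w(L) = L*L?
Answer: -9953 + 9920*I*√3 ≈ -9953.0 + 17182.0*I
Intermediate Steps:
w(L) = L²
Q = -2480 (Q = ((6 + (-5)²)*8)*(-10) = ((6 + 25)*8)*(-10) = (31*8)*(-10) = 248*(-10) = -2480)
Q*(√(-1 - 2)*(-4) + 6) + 4927 = -2480*(√(-1 - 2)*(-4) + 6) + 4927 = -2480*(√(-3)*(-4) + 6) + 4927 = -2480*((I*√3)*(-4) + 6) + 4927 = -2480*(-4*I*√3 + 6) + 4927 = -2480*(6 - 4*I*√3) + 4927 = (-14880 + 9920*I*√3) + 4927 = -9953 + 9920*I*√3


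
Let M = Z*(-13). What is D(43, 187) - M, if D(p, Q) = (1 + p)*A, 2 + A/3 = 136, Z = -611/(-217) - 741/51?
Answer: 64689276/3689 ≈ 17536.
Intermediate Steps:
Z = -43212/3689 (Z = -611*(-1/217) - 741*1/51 = 611/217 - 247/17 = -43212/3689 ≈ -11.714)
A = 402 (A = -6 + 3*136 = -6 + 408 = 402)
M = 561756/3689 (M = -43212/3689*(-13) = 561756/3689 ≈ 152.28)
D(p, Q) = 402 + 402*p (D(p, Q) = (1 + p)*402 = 402 + 402*p)
D(43, 187) - M = (402 + 402*43) - 1*561756/3689 = (402 + 17286) - 561756/3689 = 17688 - 561756/3689 = 64689276/3689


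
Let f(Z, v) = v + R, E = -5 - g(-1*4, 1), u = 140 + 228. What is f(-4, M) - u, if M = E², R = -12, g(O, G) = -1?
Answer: -364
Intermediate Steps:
u = 368
E = -4 (E = -5 - 1*(-1) = -5 + 1 = -4)
M = 16 (M = (-4)² = 16)
f(Z, v) = -12 + v (f(Z, v) = v - 12 = -12 + v)
f(-4, M) - u = (-12 + 16) - 1*368 = 4 - 368 = -364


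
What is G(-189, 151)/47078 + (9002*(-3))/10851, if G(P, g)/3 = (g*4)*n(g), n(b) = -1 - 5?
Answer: -231560090/85140563 ≈ -2.7197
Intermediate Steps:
n(b) = -6
G(P, g) = -72*g (G(P, g) = 3*((g*4)*(-6)) = 3*((4*g)*(-6)) = 3*(-24*g) = -72*g)
G(-189, 151)/47078 + (9002*(-3))/10851 = -72*151/47078 + (9002*(-3))/10851 = -10872*1/47078 - 27006*1/10851 = -5436/23539 - 9002/3617 = -231560090/85140563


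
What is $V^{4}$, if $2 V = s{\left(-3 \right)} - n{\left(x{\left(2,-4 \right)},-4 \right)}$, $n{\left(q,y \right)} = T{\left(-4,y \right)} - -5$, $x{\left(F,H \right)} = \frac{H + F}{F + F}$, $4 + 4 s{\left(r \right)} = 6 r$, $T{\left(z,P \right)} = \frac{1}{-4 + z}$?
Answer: $\frac{47458321}{65536} \approx 724.16$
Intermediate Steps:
$s{\left(r \right)} = -1 + \frac{3 r}{2}$ ($s{\left(r \right)} = -1 + \frac{6 r}{4} = -1 + \frac{3 r}{2}$)
$x{\left(F,H \right)} = \frac{F + H}{2 F}$
$n{\left(q,y \right)} = \frac{39}{8}$ ($n{\left(q,y \right)} = \frac{1}{-4 - 4} - -5 = \frac{1}{-8} + 5 = - \frac{1}{8} + 5 = \frac{39}{8}$)
$V = - \frac{83}{16}$ ($V = \frac{\left(-1 + \frac{3}{2} \left(-3\right)\right) - \frac{39}{8}}{2} = \frac{\left(-1 - \frac{9}{2}\right) - \frac{39}{8}}{2} = \frac{- \frac{11}{2} - \frac{39}{8}}{2} = \frac{1}{2} \left(- \frac{83}{8}\right) = - \frac{83}{16} \approx -5.1875$)
$V^{4} = \left(- \frac{83}{16}\right)^{4} = \frac{47458321}{65536}$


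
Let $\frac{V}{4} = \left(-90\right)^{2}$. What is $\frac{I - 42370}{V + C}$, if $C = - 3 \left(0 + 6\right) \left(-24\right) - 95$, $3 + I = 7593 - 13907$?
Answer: $- \frac{48687}{32737} \approx -1.4872$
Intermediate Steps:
$V = 32400$ ($V = 4 \left(-90\right)^{2} = 4 \cdot 8100 = 32400$)
$I = -6317$ ($I = -3 + \left(7593 - 13907\right) = -3 - 6314 = -6317$)
$C = 337$ ($C = \left(-3\right) 6 \left(-24\right) - 95 = \left(-18\right) \left(-24\right) - 95 = 432 - 95 = 337$)
$\frac{I - 42370}{V + C} = \frac{-6317 - 42370}{32400 + 337} = - \frac{48687}{32737}$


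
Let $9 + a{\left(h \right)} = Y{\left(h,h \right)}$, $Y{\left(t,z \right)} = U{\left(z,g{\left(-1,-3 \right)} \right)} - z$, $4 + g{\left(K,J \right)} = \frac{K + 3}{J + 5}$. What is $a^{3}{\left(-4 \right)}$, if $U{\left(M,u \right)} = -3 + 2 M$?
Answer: $-4096$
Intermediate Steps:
$g{\left(K,J \right)} = -4 + \frac{3 + K}{5 + J}$ ($g{\left(K,J \right)} = -4 + \frac{K + 3}{J + 5} = -4 + \frac{3 + K}{5 + J}$)
$Y{\left(t,z \right)} = -3 + z$ ($Y{\left(t,z \right)} = \left(-3 + 2 z\right) - z = -3 + z$)
$a{\left(h \right)} = -12 + h$ ($a{\left(h \right)} = -9 + \left(-3 + h\right) = -12 + h$)
$a^{3}{\left(-4 \right)} = \left(-12 - 4\right)^{3} = \left(-16\right)^{3} = -4096$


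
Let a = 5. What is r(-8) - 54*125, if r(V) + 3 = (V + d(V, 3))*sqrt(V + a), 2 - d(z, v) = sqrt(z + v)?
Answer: -6753 + sqrt(15) - 6*I*sqrt(3) ≈ -6749.1 - 10.392*I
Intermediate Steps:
d(z, v) = 2 - sqrt(v + z) (d(z, v) = 2 - sqrt(z + v) = 2 - sqrt(v + z))
r(V) = -3 + sqrt(5 + V)*(2 + V - sqrt(3 + V)) (r(V) = -3 + (V + (2 - sqrt(3 + V)))*sqrt(V + 5) = -3 + (2 + V - sqrt(3 + V))*sqrt(5 + V) = -3 + sqrt(5 + V)*(2 + V - sqrt(3 + V)))
r(-8) - 54*125 = (-3 - 8*sqrt(5 - 8) + sqrt(5 - 8)*(2 - sqrt(3 - 8))) - 54*125 = (-3 - 8*I*sqrt(3) + sqrt(-3)*(2 - sqrt(-5))) - 6750 = (-3 - 8*I*sqrt(3) + (I*sqrt(3))*(2 - I*sqrt(5))) - 6750 = (-3 - 8*I*sqrt(3) + I*sqrt(3)*(2 - I*sqrt(5))) - 6750 = -6753 - 8*I*sqrt(3) + I*sqrt(3)*(2 - I*sqrt(5))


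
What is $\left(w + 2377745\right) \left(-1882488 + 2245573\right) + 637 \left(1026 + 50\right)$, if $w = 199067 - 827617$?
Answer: $635107151987$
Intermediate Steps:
$w = -628550$ ($w = 199067 - 827617 = -628550$)
$\left(w + 2377745\right) \left(-1882488 + 2245573\right) + 637 \left(1026 + 50\right) = \left(-628550 + 2377745\right) \left(-1882488 + 2245573\right) + 637 \left(1026 + 50\right) = 1749195 \cdot 363085 + 637 \cdot 1076 = 635106466575 + 685412 = 635107151987$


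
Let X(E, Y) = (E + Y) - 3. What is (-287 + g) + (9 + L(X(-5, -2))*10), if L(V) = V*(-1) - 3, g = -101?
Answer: -309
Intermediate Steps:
X(E, Y) = -3 + E + Y
L(V) = -3 - V (L(V) = -V - 3 = -3 - V)
(-287 + g) + (9 + L(X(-5, -2))*10) = (-287 - 101) + (9 + (-3 - (-3 - 5 - 2))*10) = -388 + (9 + (-3 - 1*(-10))*10) = -388 + (9 + (-3 + 10)*10) = -388 + (9 + 7*10) = -388 + (9 + 70) = -388 + 79 = -309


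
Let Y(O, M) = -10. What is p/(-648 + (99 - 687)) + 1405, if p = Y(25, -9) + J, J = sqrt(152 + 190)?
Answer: 868295/618 - sqrt(38)/412 ≈ 1405.0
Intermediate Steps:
J = 3*sqrt(38) (J = sqrt(342) = 3*sqrt(38) ≈ 18.493)
p = -10 + 3*sqrt(38) ≈ 8.4932
p/(-648 + (99 - 687)) + 1405 = (-10 + 3*sqrt(38))/(-648 + (99 - 687)) + 1405 = (-10 + 3*sqrt(38))/(-648 - 588) + 1405 = (-10 + 3*sqrt(38))/(-1236) + 1405 = (-10 + 3*sqrt(38))*(-1/1236) + 1405 = (5/618 - sqrt(38)/412) + 1405 = 868295/618 - sqrt(38)/412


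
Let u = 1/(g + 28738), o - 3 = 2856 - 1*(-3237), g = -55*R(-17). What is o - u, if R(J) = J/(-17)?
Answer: 174851567/28683 ≈ 6096.0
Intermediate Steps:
R(J) = -J/17 (R(J) = J*(-1/17) = -J/17)
g = -55 (g = -(-55)*(-17)/17 = -55*1 = -55)
o = 6096 (o = 3 + (2856 - 1*(-3237)) = 3 + (2856 + 3237) = 3 + 6093 = 6096)
u = 1/28683 (u = 1/(-55 + 28738) = 1/28683 ≈ 3.4864e-5)
o - u = 6096 - 1*1/28683 = 6096 - 1/28683 = 174851567/28683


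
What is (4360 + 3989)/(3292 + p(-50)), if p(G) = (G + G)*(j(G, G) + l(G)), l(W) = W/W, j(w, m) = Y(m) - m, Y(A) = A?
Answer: 2783/1064 ≈ 2.6156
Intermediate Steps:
j(w, m) = 0 (j(w, m) = m - m = 0)
l(W) = 1
p(G) = 2*G (p(G) = (G + G)*(0 + 1) = (2*G)*1 = 2*G)
(4360 + 3989)/(3292 + p(-50)) = (4360 + 3989)/(3292 + 2*(-50)) = 8349/(3292 - 100) = 8349/3192 = 8349*(1/3192) = 2783/1064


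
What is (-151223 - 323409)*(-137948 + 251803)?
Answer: -54039226360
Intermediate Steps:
(-151223 - 323409)*(-137948 + 251803) = -474632*113855 = -54039226360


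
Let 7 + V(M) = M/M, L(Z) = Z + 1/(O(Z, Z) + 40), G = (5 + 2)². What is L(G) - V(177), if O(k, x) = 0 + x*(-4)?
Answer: 8579/156 ≈ 54.994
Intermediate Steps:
O(k, x) = -4*x (O(k, x) = 0 - 4*x = -4*x)
G = 49 (G = 7² = 49)
L(Z) = Z + 1/(40 - 4*Z) (L(Z) = Z + 1/(-4*Z + 40) = Z + 1/(40 - 4*Z))
V(M) = -6 (V(M) = -7 + M/M = -7 + 1 = -6)
L(G) - V(177) = (-¼ + 49² - 10*49)/(-10 + 49) - 1*(-6) = (-¼ + 2401 - 490)/39 + 6 = (1/39)*(7643/4) + 6 = 7643/156 + 6 = 8579/156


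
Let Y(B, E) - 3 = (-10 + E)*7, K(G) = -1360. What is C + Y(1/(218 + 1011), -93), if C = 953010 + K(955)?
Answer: 950932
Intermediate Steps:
Y(B, E) = -67 + 7*E (Y(B, E) = 3 + (-10 + E)*7 = 3 + (-70 + 7*E) = -67 + 7*E)
C = 951650 (C = 953010 - 1360 = 951650)
C + Y(1/(218 + 1011), -93) = 951650 + (-67 + 7*(-93)) = 951650 + (-67 - 651) = 951650 - 718 = 950932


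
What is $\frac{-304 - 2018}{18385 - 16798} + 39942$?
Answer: $\frac{21128544}{529} \approx 39941.0$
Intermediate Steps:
$\frac{-304 - 2018}{18385 - 16798} + 39942 = - \frac{2322}{1587} + 39942 = \left(-2322\right) \frac{1}{1587} + 39942 = - \frac{774}{529} + 39942 = \frac{21128544}{529}$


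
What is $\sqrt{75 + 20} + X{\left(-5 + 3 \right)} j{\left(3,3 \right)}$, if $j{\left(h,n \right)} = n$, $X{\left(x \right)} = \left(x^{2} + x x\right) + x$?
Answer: $18 + \sqrt{95} \approx 27.747$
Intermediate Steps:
$X{\left(x \right)} = x + 2 x^{2}$ ($X{\left(x \right)} = \left(x^{2} + x^{2}\right) + x = 2 x^{2} + x = x + 2 x^{2}$)
$\sqrt{75 + 20} + X{\left(-5 + 3 \right)} j{\left(3,3 \right)} = \sqrt{75 + 20} + \left(-5 + 3\right) \left(1 + 2 \left(-5 + 3\right)\right) 3 = \sqrt{95} + - 2 \left(1 + 2 \left(-2\right)\right) 3 = \sqrt{95} + - 2 \left(1 - 4\right) 3 = \sqrt{95} + \left(-2\right) \left(-3\right) 3 = \sqrt{95} + 6 \cdot 3 = \sqrt{95} + 18 = 18 + \sqrt{95}$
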